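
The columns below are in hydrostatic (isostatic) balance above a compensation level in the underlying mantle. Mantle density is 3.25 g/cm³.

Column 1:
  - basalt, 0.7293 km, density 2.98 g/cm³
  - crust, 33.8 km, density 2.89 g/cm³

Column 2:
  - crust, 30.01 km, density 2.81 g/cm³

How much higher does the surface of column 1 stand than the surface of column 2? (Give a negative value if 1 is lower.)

−0.258 km

For any compensation level in the mantle, the mantle terms cancel and isostasy reduces to e = (Σt_1 − Σt_2) − (Σ(ρt)_1 − Σ(ρt)_2) / ρ_m.
Σt_1 = 34.5293 km; Σt_2 = 30.01 km; Σ(ρt)_1 = 99.855314; Σ(ρt)_2 = 84.3281 (in km·g/cm³).
e = (34.5293 − 30.01) − (99.855314 − 84.3281) / 3.25 = −0.258 km.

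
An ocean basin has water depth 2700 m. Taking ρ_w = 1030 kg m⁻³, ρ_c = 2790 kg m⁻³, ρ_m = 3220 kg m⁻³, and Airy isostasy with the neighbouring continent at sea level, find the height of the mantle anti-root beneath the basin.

Isostatic balance requires: replacing crust with seawater at the top is compensated by replacing crust with mantle at the base: d (ρ_c − ρ_w) = a (ρ_m − ρ_c).
a = d (ρ_c − ρ_w)/(ρ_m − ρ_c) = 2700 m × 1760/430 = 11100 m.

11100 m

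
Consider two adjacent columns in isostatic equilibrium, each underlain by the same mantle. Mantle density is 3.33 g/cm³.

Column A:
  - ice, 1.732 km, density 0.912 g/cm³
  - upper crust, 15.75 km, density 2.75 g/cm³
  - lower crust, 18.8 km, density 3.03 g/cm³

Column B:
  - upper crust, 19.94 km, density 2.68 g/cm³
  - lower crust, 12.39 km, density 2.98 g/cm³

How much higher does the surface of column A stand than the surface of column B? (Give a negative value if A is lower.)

For any compensation level in the mantle, the mantle terms cancel and isostasy reduces to e = (Σt_A − Σt_B) − (Σ(ρt)_A − Σ(ρt)_B) / ρ_m.
Σt_A = 36.282 km; Σt_B = 32.33 km; Σ(ρt)_A = 101.856084; Σ(ρt)_B = 90.3614 (in km·g/cm³).
e = (36.282 − 32.33) − (101.856084 − 90.3614) / 3.33 = 0.5 km.

0.5 km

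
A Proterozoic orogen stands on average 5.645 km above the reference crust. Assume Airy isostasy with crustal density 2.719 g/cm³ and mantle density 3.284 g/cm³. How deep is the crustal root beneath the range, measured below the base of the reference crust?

In Airy isostatic equilibrium: the weight of the topography is balanced by the buoyancy of the root, ρ_c h = (ρ_m − ρ_c) r.
r = h · ρ_c / (ρ_m − ρ_c) = 5.645 km × 2.719 / (3.284 − 2.719) = 27.2 km.

27.2 km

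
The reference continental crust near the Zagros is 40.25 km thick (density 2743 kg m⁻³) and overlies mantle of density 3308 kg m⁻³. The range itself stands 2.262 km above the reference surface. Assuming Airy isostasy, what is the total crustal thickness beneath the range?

53.5 km

Root depth r = h ρ_c / (ρ_m − ρ_c) = 2.262 km × 2743 / 565 = 10.98 km.
Total thickness = T + h + r = 40.25 km + 2.262 km + 10.98 km = 53.5 km.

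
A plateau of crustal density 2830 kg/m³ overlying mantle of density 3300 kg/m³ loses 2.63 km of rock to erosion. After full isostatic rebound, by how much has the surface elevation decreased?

Rebound u = e ρ_c/ρ_m = 2.63 km × 2830/3300 = 2.255 km.
Net surface drop = e − u = 2.63 km − 2.255 km = e (ρ_m − ρ_c)/ρ_m = 0.375 km.

0.375 km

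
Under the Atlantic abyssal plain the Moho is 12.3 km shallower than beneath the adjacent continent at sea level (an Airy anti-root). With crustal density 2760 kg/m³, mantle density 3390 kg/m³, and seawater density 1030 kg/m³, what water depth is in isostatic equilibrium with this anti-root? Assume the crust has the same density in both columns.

Replacing a thickness d of crust by seawater at the top must be balanced by replacing crust with mantle at the base: d (ρ_c − ρ_w) = a (ρ_m − ρ_c).
d = a (ρ_m − ρ_c)/(ρ_c − ρ_w) = 12.3 km × 630/1730 = 4.48 km.

4.48 km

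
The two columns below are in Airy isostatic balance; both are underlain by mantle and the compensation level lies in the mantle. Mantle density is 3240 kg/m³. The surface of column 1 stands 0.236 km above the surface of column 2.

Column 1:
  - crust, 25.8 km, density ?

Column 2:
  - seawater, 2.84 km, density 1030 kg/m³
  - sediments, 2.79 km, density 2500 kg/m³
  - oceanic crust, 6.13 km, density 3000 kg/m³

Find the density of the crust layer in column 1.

2830 kg/m³

Take the compensation level at the base of the deeper column (depth z_c below the surface of column 1) and equate Σ ρ_i t_i down to z_c; mantle fills any gap and the z_c terms cancel.
Column 1: 25.8×ρ + (z_c − 25.8)×3240
Column 2: 0.236×0 + 2.84×1030 + 2.79×2500 + 6.13×3000 + (z_c − 0.236 − 11.76)×3240
The z_c×3240 term appears on both sides and cancels. Collect the known terms of each column as K = Σ(ρt)_known − 3240 × (depth of known layers): K_1 = 0 − 3240×25.8 = −83592; K_2 = 28290.2 − 3240×(0.236 + 11.76) = −10576.84.
Balance: K_1 + 25.8×ρ = K_2, so ρ = (K_2 − K_1)/25.8 = 73015.2/25.8 = 2830 kg/m³.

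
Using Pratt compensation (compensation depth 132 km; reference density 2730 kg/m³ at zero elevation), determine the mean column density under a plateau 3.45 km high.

2660 kg/m³

Pratt balance: ρ_ref D = ρ (D + h).
ρ = ρ_ref D/(D + h) = 2730 × 132 km/(132 km + 3.45 km) = 2660 kg/m³.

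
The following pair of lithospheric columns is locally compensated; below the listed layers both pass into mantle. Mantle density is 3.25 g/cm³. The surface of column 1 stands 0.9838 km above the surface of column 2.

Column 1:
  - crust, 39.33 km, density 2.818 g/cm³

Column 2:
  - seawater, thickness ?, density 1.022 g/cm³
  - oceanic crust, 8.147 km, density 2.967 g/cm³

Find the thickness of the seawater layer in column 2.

Take the compensation level at the base of the deeper column (depth z_c below the surface of column 1) and equate Σ ρ_i t_i down to z_c; mantle fills any gap and the z_c terms cancel.
Column 1: 39.33×2.818 + (z_c − 39.33)×3.25
Column 2: 0.9838×0 + x×1.022 + 8.147×2.967 + (z_c − 0.9838 − 8.147 − x)×3.25
The z_c×3.25 term appears on both sides and cancels. Collect the known terms of each column as K = Σ(ρt)_known − 3.25 × (depth of known layers): K_1 = 110.83194 − 3.25×39.33 = −16.99056; K_2 = 24.172149 − 3.25×(0.9838 + 8.147) = −5.502951.
Balance: K_1 = K_2 − x×(3.25 − 1.022), so x = (K_2 − K_1)/(3.25 − 1.022) = 11.4876/2.228 = 5.16 km.

5.16 km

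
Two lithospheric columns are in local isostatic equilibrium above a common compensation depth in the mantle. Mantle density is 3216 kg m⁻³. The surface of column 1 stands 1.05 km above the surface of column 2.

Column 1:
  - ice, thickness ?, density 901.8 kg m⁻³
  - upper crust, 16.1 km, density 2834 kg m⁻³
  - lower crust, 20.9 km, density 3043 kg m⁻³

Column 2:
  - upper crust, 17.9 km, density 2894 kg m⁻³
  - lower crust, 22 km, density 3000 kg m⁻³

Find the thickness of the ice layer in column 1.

Take the compensation level at the base of the deeper column (depth z_c below the surface of column 1) and equate Σ ρ_i t_i down to z_c; mantle fills any gap and the z_c terms cancel.
Column 1: x×901.8 + 16.1×2834 + 20.9×3043 + (z_c − 37 − x)×3216
Column 2: 1.05×0 + 17.9×2894 + 22×3000 + (z_c − 1.05 − 39.9)×3216
The z_c×3216 term appears on both sides and cancels. Collect the known terms of each column as K = Σ(ρt)_known − 3216 × (depth of known layers): K_1 = 109226.1 − 3216×37 = −9765.9; K_2 = 117802.6 − 3216×(1.05 + 39.9) = −13892.6.
Balance: K_1 − x×(3216 − 901.8) = K_2, so x = (K_1 − K_2)/(3216 − 901.8) = 4126.7/2314.2 = 1.78 km.

1.78 km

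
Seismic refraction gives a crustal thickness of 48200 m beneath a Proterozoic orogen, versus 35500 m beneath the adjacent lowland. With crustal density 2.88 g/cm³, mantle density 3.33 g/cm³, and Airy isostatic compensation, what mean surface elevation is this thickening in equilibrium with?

Excess crust Δ = 48200 m − 35500 m = 12700 m, split between elevation h and root r with h + r = Δ.
Airy balance ρ_c h = (ρ_m − ρ_c) r gives r = h ρ_c/(ρ_m − ρ_c), so h (1 + ρ_c/(ρ_m − ρ_c)) = Δ, i.e. h = Δ (ρ_m − ρ_c)/ρ_m.
h = 12700 m × 0.45/3.33 = 1720 m.

1720 m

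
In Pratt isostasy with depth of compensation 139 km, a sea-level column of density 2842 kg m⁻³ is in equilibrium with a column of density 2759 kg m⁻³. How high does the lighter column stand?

4.18 km

ρ_ref D = ρ (D + h) → h = D (ρ_ref − ρ)/ρ.
h = 139 km × (2842 − 2759)/2759 = 4.18 km.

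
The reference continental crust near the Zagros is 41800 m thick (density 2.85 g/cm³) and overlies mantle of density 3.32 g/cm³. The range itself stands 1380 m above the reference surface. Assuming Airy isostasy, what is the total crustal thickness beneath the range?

51500 m

Root depth r = h ρ_c / (ρ_m − ρ_c) = 1380 m × 2.85 / 0.47 = 8368 m.
Total thickness = T + h + r = 41800 m + 1380 m + 8368 m = 51500 m.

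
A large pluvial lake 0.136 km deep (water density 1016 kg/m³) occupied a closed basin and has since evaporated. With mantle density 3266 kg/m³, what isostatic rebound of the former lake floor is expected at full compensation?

0.0423 km

u = d ρ_w/ρ_m = 0.136 km × 1016/3266 = 0.0423 km.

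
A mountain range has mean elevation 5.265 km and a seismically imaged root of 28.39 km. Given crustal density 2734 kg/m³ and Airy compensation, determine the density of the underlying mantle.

3240 kg/m³

Airy balance: ρ_c h = (ρ_m − ρ_c) r → ρ_m = ρ_c (1 + h/r).
ρ_m = 2734 × (1 + 5.265 km/28.39 km) = 3240 kg/m³.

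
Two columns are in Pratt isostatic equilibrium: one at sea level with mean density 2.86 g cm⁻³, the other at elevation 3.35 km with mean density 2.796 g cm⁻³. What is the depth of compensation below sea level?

ρ_ref D = ρ (D + h) → D (ρ_ref − ρ) = ρ h.
D = ρ h/(ρ_ref − ρ) = 2.796 × 3.35 km/(2.86 − 2.796) = 146 km.

146 km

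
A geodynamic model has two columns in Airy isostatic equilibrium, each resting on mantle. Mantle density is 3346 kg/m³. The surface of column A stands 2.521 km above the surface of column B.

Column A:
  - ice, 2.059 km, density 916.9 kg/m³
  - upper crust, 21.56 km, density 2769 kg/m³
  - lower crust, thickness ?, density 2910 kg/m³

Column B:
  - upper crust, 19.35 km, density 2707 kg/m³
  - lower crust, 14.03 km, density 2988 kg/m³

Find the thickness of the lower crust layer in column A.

Take the compensation level at the base of the deeper column (depth z_c below the surface of column A) and equate Σ ρ_i t_i down to z_c; mantle fills any gap and the z_c terms cancel.
Column A: 2.059×916.9 + 21.56×2769 + x×2910 + (z_c − 23.619 − x)×3346
Column B: 2.521×0 + 19.35×2707 + 14.03×2988 + (z_c − 2.521 − 33.38)×3346
The z_c×3346 term appears on both sides and cancels. Collect the known terms of each column as K = Σ(ρt)_known − 3346 × (depth of known layers): K_A = 61587.5371 − 3346×23.619 = −17441.6369; K_B = 94302.09 − 3346×(2.521 + 33.38) = −25822.656.
Balance: K_A − x×(3346 − 2910) = K_B, so x = (K_A − K_B)/(3346 − 2910) = 8381.02/436 = 19.2 km.

19.2 km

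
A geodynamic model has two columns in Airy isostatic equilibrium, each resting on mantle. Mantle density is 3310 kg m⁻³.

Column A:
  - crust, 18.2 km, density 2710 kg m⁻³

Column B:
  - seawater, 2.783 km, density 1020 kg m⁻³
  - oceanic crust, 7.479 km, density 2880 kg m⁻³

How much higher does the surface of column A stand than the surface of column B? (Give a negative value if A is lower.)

For any compensation level in the mantle, the mantle terms cancel and isostasy reduces to e = (Σt_A − Σt_B) − (Σ(ρt)_A − Σ(ρt)_B) / ρ_m.
Σt_A = 18.2 km; Σt_B = 10.262 km; Σ(ρt)_A = 49322; Σ(ρt)_B = 24378.18 (in km·kg m⁻³).
e = (18.2 − 10.262) − (49322 − 24378.18) / 3310 = 0.402 km.

0.402 km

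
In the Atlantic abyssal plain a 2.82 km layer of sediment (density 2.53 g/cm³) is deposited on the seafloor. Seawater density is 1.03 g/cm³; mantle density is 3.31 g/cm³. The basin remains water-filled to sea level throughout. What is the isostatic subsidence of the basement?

Submarine loading: the sediment displaces seawater, and the subsidence is in turn flooded, so s (ρ_m − ρ_w) = t (ρ_sed − ρ_w).
s = 2.82 km × (2.53 − 1.03) / (3.31 − 1.03) = 1.86 km.

1.86 km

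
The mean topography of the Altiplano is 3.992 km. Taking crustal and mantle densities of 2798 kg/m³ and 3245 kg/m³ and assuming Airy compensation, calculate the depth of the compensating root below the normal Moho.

25 km

In Airy isostatic equilibrium: the weight of the topography is balanced by the buoyancy of the root, ρ_c h = (ρ_m − ρ_c) r.
r = h · ρ_c / (ρ_m − ρ_c) = 3.992 km × 2798 / (3245 − 2798) = 25 km.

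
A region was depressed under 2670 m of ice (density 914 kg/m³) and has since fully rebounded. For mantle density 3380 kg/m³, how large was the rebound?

722 m

Removing the load lets mantle flow back in; uplift u satisfies ρ_ice t = ρ_m u.
u = t ρ_ice/ρ_m = 2670 m × 914/3380 = 722 m.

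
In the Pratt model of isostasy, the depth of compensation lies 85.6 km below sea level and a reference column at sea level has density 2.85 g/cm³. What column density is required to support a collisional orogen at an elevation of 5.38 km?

Pratt balance: ρ_ref D = ρ (D + h).
ρ = ρ_ref D/(D + h) = 2.85 × 85.6 km/(85.6 km + 5.38 km) = 2.68 g/cm³.

2.68 g/cm³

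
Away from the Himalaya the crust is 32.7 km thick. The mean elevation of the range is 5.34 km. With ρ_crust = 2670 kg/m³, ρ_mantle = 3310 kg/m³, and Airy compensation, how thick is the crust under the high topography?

Root depth r = h ρ_c / (ρ_m − ρ_c) = 5.34 km × 2670 / 640 = 22.28 km.
Total thickness = T + h + r = 32.7 km + 5.34 km + 22.28 km = 60.3 km.

60.3 km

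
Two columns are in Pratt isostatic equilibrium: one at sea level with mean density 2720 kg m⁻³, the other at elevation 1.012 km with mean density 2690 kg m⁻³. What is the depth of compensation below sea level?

ρ_ref D = ρ (D + h) → D (ρ_ref − ρ) = ρ h.
D = ρ h/(ρ_ref − ρ) = 2690 × 1.012 km/(2720 − 2690) = 90.7 km.

90.7 km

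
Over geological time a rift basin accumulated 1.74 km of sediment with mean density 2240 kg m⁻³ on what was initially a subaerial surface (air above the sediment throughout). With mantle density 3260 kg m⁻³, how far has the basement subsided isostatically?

1.2 km

Subaerial load: s = t ρ_sed / ρ_m = 1.74 km × 2240/3260 = 1.2 km.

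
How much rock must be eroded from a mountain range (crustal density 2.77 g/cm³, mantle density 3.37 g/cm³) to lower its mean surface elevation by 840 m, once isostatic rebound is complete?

Net drop Δ = e − u = e − e ρ_c/ρ_m = e (ρ_m − ρ_c)/ρ_m.
e = Δ ρ_m/(ρ_m − ρ_c) = 840 m × 3.37/0.6 = 4720 m.

4720 m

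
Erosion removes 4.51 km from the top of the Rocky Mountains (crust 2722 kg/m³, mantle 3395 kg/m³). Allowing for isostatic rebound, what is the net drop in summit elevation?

0.894 km

Rebound u = e ρ_c/ρ_m = 4.51 km × 2722/3395 = 3.616 km.
Net surface drop = e − u = 4.51 km − 3.616 km = e (ρ_m − ρ_c)/ρ_m = 0.894 km.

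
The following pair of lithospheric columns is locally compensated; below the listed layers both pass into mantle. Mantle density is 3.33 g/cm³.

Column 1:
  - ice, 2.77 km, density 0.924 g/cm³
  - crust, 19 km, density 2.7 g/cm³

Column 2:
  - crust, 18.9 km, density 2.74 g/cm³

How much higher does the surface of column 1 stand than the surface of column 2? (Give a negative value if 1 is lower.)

For any compensation level in the mantle, the mantle terms cancel and isostasy reduces to e = (Σt_1 − Σt_2) − (Σ(ρt)_1 − Σ(ρt)_2) / ρ_m.
Σt_1 = 21.77 km; Σt_2 = 18.9 km; Σ(ρt)_1 = 53.85948; Σ(ρt)_2 = 51.786 (in km·g/cm³).
e = (21.77 − 18.9) − (53.85948 − 51.786) / 3.33 = 2.25 km.

2.25 km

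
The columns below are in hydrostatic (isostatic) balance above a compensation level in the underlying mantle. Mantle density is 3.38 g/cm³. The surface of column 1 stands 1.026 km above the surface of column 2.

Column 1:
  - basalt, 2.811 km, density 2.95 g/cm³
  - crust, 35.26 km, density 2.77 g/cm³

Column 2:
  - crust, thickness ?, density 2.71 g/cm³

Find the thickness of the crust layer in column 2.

Take the compensation level at the base of the deeper column (depth z_c below the surface of column 1) and equate Σ ρ_i t_i down to z_c; mantle fills any gap and the z_c terms cancel.
Column 1: 2.811×2.95 + 35.26×2.77 + (z_c − 38.071)×3.38
Column 2: 1.026×0 + x×2.71 + (z_c − 1.026 − 0 − x)×3.38
The z_c×3.38 term appears on both sides and cancels. Collect the known terms of each column as K = Σ(ρt)_known − 3.38 × (depth of known layers): K_1 = 105.96265 − 3.38×38.071 = −22.71733; K_2 = 0 − 3.38×(1.026 + 0) = −3.46788.
Balance: K_1 = K_2 − x×(3.38 − 2.71), so x = (K_2 − K_1)/(3.38 − 2.71) = 19.2494/0.67 = 28.7 km.

28.7 km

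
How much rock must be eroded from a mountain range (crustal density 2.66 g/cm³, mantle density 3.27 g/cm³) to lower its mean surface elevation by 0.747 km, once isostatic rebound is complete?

4 km

Net drop Δ = e − u = e − e ρ_c/ρ_m = e (ρ_m − ρ_c)/ρ_m.
e = Δ ρ_m/(ρ_m − ρ_c) = 0.747 km × 3.27/0.61 = 4 km.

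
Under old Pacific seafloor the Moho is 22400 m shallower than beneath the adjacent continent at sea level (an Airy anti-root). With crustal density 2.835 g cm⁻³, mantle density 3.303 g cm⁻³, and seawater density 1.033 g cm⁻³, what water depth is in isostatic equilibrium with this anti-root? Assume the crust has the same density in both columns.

Replacing a thickness d of crust by seawater at the top must be balanced by replacing crust with mantle at the base: d (ρ_c − ρ_w) = a (ρ_m − ρ_c).
d = a (ρ_m − ρ_c)/(ρ_c − ρ_w) = 22400 m × 0.468/1.802 = 5820 m.

5820 m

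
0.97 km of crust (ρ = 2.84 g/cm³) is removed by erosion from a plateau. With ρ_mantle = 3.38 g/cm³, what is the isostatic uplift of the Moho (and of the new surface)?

0.815 km

Unloading: uplift u = e ρ_c/ρ_m = 0.97 km × 2.84/3.38 = 0.815 km.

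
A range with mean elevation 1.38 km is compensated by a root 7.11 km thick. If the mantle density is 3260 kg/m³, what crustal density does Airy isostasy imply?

2730 kg/m³

ρ_c h = (ρ_m − ρ_c) r → ρ_c (h + r) = ρ_m r → ρ_c = ρ_m r / (h + r).
ρ_c = 3260 × 7.11 km / (1.38 km + 7.11 km) = 2730 kg/m³.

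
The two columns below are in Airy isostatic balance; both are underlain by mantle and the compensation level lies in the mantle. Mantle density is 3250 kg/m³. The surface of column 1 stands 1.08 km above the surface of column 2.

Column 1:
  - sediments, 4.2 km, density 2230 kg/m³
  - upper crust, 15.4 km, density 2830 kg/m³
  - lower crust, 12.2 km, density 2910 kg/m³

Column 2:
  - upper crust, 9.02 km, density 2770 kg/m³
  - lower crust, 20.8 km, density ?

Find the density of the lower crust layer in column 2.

Take the compensation level at the base of the deeper column (depth z_c below the surface of column 1) and equate Σ ρ_i t_i down to z_c; mantle fills any gap and the z_c terms cancel.
Column 1: 4.2×2230 + 15.4×2830 + 12.2×2910 + (z_c − 31.8)×3250
Column 2: 1.08×0 + 9.02×2770 + 20.8×ρ + (z_c − 1.08 − 29.82)×3250
The z_c×3250 term appears on both sides and cancels. Collect the known terms of each column as K = Σ(ρt)_known − 3250 × (depth of known layers): K_1 = 88450 − 3250×31.8 = −14900; K_2 = 24985.4 − 3250×(1.08 + 29.82) = −75439.6.
Balance: K_1 = K_2 + 20.8×ρ, so ρ = (K_1 − K_2)/20.8 = 60539.6/20.8 = 2910 kg/m³.

2910 kg/m³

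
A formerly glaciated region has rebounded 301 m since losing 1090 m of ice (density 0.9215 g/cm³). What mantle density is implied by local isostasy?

3.34 g/cm³

ρ_m = ρ_ice t / u = 0.9215 × 1090 m/301 m = 3.34 g/cm³.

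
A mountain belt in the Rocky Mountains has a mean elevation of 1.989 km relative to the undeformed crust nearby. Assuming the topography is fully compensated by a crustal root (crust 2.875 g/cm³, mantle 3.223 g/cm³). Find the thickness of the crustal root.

Equating mass per unit area of the two columns: the weight of the topography is balanced by the buoyancy of the root, ρ_c h = (ρ_m − ρ_c) r.
r = h · ρ_c / (ρ_m − ρ_c) = 1.989 km × 2.875 / (3.223 − 2.875) = 16.4 km.

16.4 km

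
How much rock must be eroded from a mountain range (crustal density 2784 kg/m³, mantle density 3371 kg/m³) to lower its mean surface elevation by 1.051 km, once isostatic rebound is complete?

6.04 km

Net drop Δ = e − u = e − e ρ_c/ρ_m = e (ρ_m − ρ_c)/ρ_m.
e = Δ ρ_m/(ρ_m − ρ_c) = 1.051 km × 3371/587 = 6.04 km.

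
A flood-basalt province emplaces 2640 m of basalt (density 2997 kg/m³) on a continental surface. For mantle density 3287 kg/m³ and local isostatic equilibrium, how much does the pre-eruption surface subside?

Subaerial loading: s = t ρ_load / ρ_m.
s = 2640 m × 2997/3287 = 2410 m.

2410 m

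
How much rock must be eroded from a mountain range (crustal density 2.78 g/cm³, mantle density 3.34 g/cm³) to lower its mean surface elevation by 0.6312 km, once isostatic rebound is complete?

Net drop Δ = e − u = e − e ρ_c/ρ_m = e (ρ_m − ρ_c)/ρ_m.
e = Δ ρ_m/(ρ_m − ρ_c) = 0.6312 km × 3.34/0.56 = 3.76 km.

3.76 km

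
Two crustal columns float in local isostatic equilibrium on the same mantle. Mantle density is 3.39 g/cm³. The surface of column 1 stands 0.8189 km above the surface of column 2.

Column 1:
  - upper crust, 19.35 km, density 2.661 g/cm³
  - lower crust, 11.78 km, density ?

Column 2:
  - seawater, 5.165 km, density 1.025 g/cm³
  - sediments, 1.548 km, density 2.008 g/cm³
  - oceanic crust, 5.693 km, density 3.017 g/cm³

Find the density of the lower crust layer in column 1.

2.95 g/cm³

Take the compensation level at the base of the deeper column (depth z_c below the surface of column 1) and equate Σ ρ_i t_i down to z_c; mantle fills any gap and the z_c terms cancel.
Column 1: 19.35×2.661 + 11.78×ρ + (z_c − 31.13)×3.39
Column 2: 0.8189×0 + 5.165×1.025 + 1.548×2.008 + 5.693×3.017 + (z_c − 0.8189 − 12.406)×3.39
The z_c×3.39 term appears on both sides and cancels. Collect the known terms of each column as K = Σ(ρt)_known − 3.39 × (depth of known layers): K_1 = 51.49035 − 3.39×31.13 = −54.04035; K_2 = 25.57829 − 3.39×(0.8189 + 12.406) = −19.254121.
Balance: K_1 + 11.78×ρ = K_2, so ρ = (K_2 − K_1)/11.78 = 34.7862/11.78 = 2.95 g/cm³.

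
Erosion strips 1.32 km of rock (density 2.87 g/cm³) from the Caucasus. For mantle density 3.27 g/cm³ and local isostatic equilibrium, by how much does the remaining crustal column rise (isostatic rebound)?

Unloading: uplift u = e ρ_c/ρ_m = 1.32 km × 2.87/3.27 = 1.16 km.

1.16 km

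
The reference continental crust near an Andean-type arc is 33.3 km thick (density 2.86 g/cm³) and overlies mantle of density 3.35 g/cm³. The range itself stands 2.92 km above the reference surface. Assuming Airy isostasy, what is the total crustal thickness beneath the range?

Root depth r = h ρ_c / (ρ_m − ρ_c) = 2.92 km × 2.86 / 0.49 = 17.04 km.
Total thickness = T + h + r = 33.3 km + 2.92 km + 17.04 km = 53.3 km.

53.3 km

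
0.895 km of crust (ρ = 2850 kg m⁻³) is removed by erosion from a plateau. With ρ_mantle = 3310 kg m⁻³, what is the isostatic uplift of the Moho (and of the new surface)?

0.771 km

Unloading: uplift u = e ρ_c/ρ_m = 0.895 km × 2850/3310 = 0.771 km.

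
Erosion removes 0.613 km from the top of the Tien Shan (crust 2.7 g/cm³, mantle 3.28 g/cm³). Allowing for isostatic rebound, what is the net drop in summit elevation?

0.108 km

Rebound u = e ρ_c/ρ_m = 0.613 km × 2.7/3.28 = 0.5046 km.
Net surface drop = e − u = 0.613 km − 0.5046 km = e (ρ_m − ρ_c)/ρ_m = 0.108 km.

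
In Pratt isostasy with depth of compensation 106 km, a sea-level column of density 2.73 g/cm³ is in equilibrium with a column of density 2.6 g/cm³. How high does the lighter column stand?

ρ_ref D = ρ (D + h) → h = D (ρ_ref − ρ)/ρ.
h = 106 km × (2.73 − 2.6)/2.6 = 5.3 km.

5.3 km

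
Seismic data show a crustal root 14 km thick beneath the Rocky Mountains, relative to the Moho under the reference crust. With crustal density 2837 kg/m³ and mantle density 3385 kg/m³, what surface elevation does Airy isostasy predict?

2.7 km

Balancing pressure at the compensation depth: ρ_c h = (ρ_m − ρ_c) r.
h = r (ρ_m − ρ_c) / ρ_c = 14 km × (3385 − 2837) / 2837 = 2.7 km.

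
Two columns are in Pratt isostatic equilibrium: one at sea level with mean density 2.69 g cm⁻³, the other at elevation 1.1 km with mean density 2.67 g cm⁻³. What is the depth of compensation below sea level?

147 km

ρ_ref D = ρ (D + h) → D (ρ_ref − ρ) = ρ h.
D = ρ h/(ρ_ref − ρ) = 2.67 × 1.1 km/(2.69 − 2.67) = 147 km.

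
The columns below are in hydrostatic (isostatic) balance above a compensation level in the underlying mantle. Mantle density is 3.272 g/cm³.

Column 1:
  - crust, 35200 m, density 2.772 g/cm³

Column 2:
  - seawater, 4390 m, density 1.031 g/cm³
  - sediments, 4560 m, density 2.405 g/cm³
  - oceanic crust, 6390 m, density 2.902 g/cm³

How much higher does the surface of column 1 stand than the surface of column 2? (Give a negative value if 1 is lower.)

For any compensation level in the mantle, the mantle terms cancel and isostasy reduces to e = (Σt_1 − Σt_2) − (Σ(ρt)_1 − Σ(ρt)_2) / ρ_m.
Σt_1 = 35200 m; Σt_2 = 15340 m; Σ(ρt)_1 = 97574.4; Σ(ρt)_2 = 34036.67 (in m·g/cm³).
e = (35200 − 15340) − (97574.4 − 34036.67) / 3.272 = 441 m.

441 m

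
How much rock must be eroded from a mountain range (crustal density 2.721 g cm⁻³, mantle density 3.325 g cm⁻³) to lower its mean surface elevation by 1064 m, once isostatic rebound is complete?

5860 m

Net drop Δ = e − u = e − e ρ_c/ρ_m = e (ρ_m − ρ_c)/ρ_m.
e = Δ ρ_m/(ρ_m − ρ_c) = 1064 m × 3.325/0.604 = 5860 m.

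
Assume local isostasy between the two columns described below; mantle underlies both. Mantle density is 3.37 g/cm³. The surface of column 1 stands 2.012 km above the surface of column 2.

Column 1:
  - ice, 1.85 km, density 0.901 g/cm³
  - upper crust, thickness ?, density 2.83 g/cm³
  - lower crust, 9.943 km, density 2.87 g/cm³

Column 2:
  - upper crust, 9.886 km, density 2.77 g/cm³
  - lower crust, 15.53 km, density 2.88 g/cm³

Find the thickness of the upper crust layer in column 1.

Take the compensation level at the base of the deeper column (depth z_c below the surface of column 1) and equate Σ ρ_i t_i down to z_c; mantle fills any gap and the z_c terms cancel.
Column 1: 1.85×0.901 + x×2.83 + 9.943×2.87 + (z_c − 11.793 − x)×3.37
Column 2: 2.012×0 + 9.886×2.77 + 15.53×2.88 + (z_c − 2.012 − 25.416)×3.37
The z_c×3.37 term appears on both sides and cancels. Collect the known terms of each column as K = Σ(ρt)_known − 3.37 × (depth of known layers): K_1 = 30.20326 − 3.37×11.793 = −9.53915; K_2 = 72.11062 − 3.37×(2.012 + 25.416) = −20.32174.
Balance: K_1 − x×(3.37 − 2.83) = K_2, so x = (K_1 − K_2)/(3.37 − 2.83) = 10.7826/0.54 = 20 km.

20 km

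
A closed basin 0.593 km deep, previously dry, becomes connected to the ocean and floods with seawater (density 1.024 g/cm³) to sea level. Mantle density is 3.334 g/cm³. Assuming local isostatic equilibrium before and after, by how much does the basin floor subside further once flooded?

After flooding the water column is d + s deep. Its weight must equal the weight of mantle displaced by the extra subsidence s: (d + s) ρ_w = s ρ_m.
s = d ρ_w / (ρ_m − ρ_w) = 0.593 km × 1.024/(3.334 − 1.024) = 0.263 km.

0.263 km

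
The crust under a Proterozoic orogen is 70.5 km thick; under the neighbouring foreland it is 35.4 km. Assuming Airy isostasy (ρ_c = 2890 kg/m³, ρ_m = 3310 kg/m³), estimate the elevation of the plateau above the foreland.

Excess crust Δ = 70.5 km − 35.4 km = 35.1 km, split between elevation h and root r with h + r = Δ.
Airy balance ρ_c h = (ρ_m − ρ_c) r gives r = h ρ_c/(ρ_m − ρ_c), so h (1 + ρ_c/(ρ_m − ρ_c)) = Δ, i.e. h = Δ (ρ_m − ρ_c)/ρ_m.
h = 35.1 km × 420/3310 = 4.45 km.

4.45 km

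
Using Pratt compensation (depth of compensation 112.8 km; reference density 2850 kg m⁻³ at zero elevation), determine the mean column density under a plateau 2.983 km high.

2780 kg m⁻³

Pratt balance: ρ_ref D = ρ (D + h).
ρ = ρ_ref D/(D + h) = 2850 × 112.8 km/(112.8 km + 2.983 km) = 2780 kg m⁻³.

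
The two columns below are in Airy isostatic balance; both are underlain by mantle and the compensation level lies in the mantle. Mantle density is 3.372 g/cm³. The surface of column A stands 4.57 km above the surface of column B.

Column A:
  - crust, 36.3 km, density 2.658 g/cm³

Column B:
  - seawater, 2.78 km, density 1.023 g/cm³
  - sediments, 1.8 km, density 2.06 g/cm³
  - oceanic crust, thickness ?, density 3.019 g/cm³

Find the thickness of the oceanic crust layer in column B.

4.58 km

Take the compensation level at the base of the deeper column (depth z_c below the surface of column A) and equate Σ ρ_i t_i down to z_c; mantle fills any gap and the z_c terms cancel.
Column A: 36.3×2.658 + (z_c − 36.3)×3.372
Column B: 4.57×0 + 2.78×1.023 + 1.8×2.06 + x×3.019 + (z_c − 4.57 − 4.58 − x)×3.372
The z_c×3.372 term appears on both sides and cancels. Collect the known terms of each column as K = Σ(ρt)_known − 3.372 × (depth of known layers): K_A = 96.4854 − 3.372×36.3 = −25.9182; K_B = 6.55194 − 3.372×(4.57 + 4.58) = −24.30186.
Balance: K_A = K_B − x×(3.372 − 3.019), so x = (K_B − K_A)/(3.372 − 3.019) = 1.61634/0.353 = 4.58 km.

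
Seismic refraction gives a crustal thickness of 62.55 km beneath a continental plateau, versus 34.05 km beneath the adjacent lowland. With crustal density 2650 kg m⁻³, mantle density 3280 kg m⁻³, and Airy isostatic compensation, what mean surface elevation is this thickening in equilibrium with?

5.47 km

Excess crust Δ = 62.55 km − 34.05 km = 28.5 km, split between elevation h and root r with h + r = Δ.
Airy balance ρ_c h = (ρ_m − ρ_c) r gives r = h ρ_c/(ρ_m − ρ_c), so h (1 + ρ_c/(ρ_m − ρ_c)) = Δ, i.e. h = Δ (ρ_m − ρ_c)/ρ_m.
h = 28.5 km × 630/3280 = 5.47 km.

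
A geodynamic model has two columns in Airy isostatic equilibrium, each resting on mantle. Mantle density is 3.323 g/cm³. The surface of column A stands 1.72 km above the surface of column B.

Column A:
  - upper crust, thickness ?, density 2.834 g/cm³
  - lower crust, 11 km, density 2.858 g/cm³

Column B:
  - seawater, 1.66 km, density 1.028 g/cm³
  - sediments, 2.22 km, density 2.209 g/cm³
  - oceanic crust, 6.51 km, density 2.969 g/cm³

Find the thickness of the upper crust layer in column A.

Take the compensation level at the base of the deeper column (depth z_c below the surface of column A) and equate Σ ρ_i t_i down to z_c; mantle fills any gap and the z_c terms cancel.
Column A: x×2.834 + 11×2.858 + (z_c − 11 − x)×3.323
Column B: 1.72×0 + 1.66×1.028 + 2.22×2.209 + 6.51×2.969 + (z_c − 1.72 − 10.39)×3.323
The z_c×3.323 term appears on both sides and cancels. Collect the known terms of each column as K = Σ(ρt)_known − 3.323 × (depth of known layers): K_A = 31.438 − 3.323×11 = −5.115; K_B = 25.93865 − 3.323×(1.72 + 10.39) = −14.30288.
Balance: K_A − x×(3.323 − 2.834) = K_B, so x = (K_A − K_B)/(3.323 − 2.834) = 9.18788/0.489 = 18.8 km.

18.8 km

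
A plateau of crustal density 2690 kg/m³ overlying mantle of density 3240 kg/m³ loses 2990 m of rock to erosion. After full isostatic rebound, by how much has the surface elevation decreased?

508 m

Rebound u = e ρ_c/ρ_m = 2990 m × 2690/3240 = 2482 m.
Net surface drop = e − u = 2990 m − 2482 m = e (ρ_m − ρ_c)/ρ_m = 508 m.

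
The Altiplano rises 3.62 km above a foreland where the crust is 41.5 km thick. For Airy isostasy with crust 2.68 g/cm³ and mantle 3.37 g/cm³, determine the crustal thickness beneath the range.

59.2 km

Root depth r = h ρ_c / (ρ_m − ρ_c) = 3.62 km × 2.68 / 0.69 = 14.06 km.
Total thickness = T + h + r = 41.5 km + 3.62 km + 14.06 km = 59.2 km.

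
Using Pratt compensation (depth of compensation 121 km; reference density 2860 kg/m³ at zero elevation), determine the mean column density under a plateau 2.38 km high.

Pratt balance: ρ_ref D = ρ (D + h).
ρ = ρ_ref D/(D + h) = 2860 × 121 km/(121 km + 2.38 km) = 2800 kg/m³.

2800 kg/m³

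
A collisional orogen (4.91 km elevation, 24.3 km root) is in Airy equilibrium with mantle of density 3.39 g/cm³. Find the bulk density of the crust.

ρ_c h = (ρ_m − ρ_c) r → ρ_c (h + r) = ρ_m r → ρ_c = ρ_m r / (h + r).
ρ_c = 3.39 × 24.3 km / (4.91 km + 24.3 km) = 2.82 g/cm³.

2.82 g/cm³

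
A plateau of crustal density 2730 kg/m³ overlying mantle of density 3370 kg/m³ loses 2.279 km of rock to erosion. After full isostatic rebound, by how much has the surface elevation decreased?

Rebound u = e ρ_c/ρ_m = 2.279 km × 2730/3370 = 1.846 km.
Net surface drop = e − u = 2.279 km − 1.846 km = e (ρ_m − ρ_c)/ρ_m = 0.433 km.

0.433 km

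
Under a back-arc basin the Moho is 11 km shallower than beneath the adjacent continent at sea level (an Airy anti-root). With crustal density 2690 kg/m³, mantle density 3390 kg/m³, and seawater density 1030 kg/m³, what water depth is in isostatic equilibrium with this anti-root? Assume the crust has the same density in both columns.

4.64 km

Replacing a thickness d of crust by seawater at the top must be balanced by replacing crust with mantle at the base: d (ρ_c − ρ_w) = a (ρ_m − ρ_c).
d = a (ρ_m − ρ_c)/(ρ_c − ρ_w) = 11 km × 700/1660 = 4.64 km.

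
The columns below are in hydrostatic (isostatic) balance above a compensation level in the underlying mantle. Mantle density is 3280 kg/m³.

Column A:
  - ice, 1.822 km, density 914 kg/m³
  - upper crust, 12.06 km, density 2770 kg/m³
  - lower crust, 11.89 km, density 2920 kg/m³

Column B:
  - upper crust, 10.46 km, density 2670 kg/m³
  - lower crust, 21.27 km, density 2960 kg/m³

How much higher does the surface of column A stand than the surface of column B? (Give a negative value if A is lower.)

0.474 km

For any compensation level in the mantle, the mantle terms cancel and isostasy reduces to e = (Σt_A − Σt_B) − (Σ(ρt)_A − Σ(ρt)_B) / ρ_m.
Σt_A = 25.772 km; Σt_B = 31.73 km; Σ(ρt)_A = 69790.308; Σ(ρt)_B = 90887.4 (in km·kg/m³).
e = (25.772 − 31.73) − (69790.308 − 90887.4) / 3280 = 0.474 km.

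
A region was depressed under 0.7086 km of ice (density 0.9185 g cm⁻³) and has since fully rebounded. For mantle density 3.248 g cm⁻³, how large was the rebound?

Removing the load lets mantle flow back in; uplift u satisfies ρ_ice t = ρ_m u.
u = t ρ_ice/ρ_m = 0.7086 km × 0.9185/3.248 = 0.2 km.

0.2 km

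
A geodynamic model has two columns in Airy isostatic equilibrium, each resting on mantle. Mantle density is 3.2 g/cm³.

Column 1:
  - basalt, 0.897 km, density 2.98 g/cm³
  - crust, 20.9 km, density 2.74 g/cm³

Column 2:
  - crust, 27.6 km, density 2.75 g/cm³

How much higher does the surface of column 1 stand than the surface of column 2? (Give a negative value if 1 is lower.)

−0.815 km

For any compensation level in the mantle, the mantle terms cancel and isostasy reduces to e = (Σt_1 − Σt_2) − (Σ(ρt)_1 − Σ(ρt)_2) / ρ_m.
Σt_1 = 21.797 km; Σt_2 = 27.6 km; Σ(ρt)_1 = 59.93906; Σ(ρt)_2 = 75.9 (in km·g/cm³).
e = (21.797 − 27.6) − (59.93906 − 75.9) / 3.2 = −0.815 km.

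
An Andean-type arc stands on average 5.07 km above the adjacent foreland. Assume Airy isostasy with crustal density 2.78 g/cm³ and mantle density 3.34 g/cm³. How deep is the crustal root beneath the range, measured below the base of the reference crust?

25.2 km

Isostatic balance requires: the weight of the topography is balanced by the buoyancy of the root, ρ_c h = (ρ_m − ρ_c) r.
r = h · ρ_c / (ρ_m − ρ_c) = 5.07 km × 2.78 / (3.34 − 2.78) = 25.2 km.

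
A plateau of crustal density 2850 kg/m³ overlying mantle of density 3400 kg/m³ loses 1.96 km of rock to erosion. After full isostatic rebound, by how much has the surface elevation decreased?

Rebound u = e ρ_c/ρ_m = 1.96 km × 2850/3400 = 1.643 km.
Net surface drop = e − u = 1.96 km − 1.643 km = e (ρ_m − ρ_c)/ρ_m = 0.317 km.

0.317 km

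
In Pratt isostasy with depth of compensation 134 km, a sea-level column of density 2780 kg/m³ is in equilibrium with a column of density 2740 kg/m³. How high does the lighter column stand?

ρ_ref D = ρ (D + h) → h = D (ρ_ref − ρ)/ρ.
h = 134 km × (2780 − 2740)/2740 = 1.96 km.

1.96 km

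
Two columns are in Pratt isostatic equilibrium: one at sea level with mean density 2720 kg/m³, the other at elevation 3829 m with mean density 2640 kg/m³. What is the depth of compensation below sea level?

126000 m

ρ_ref D = ρ (D + h) → D (ρ_ref − ρ) = ρ h.
D = ρ h/(ρ_ref − ρ) = 2640 × 3829 m/(2720 − 2640) = 126000 m.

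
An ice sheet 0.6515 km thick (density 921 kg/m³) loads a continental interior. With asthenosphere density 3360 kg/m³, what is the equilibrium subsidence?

In Airy isostatic equilibrium: the ice load ρ_ice t is balanced by mantle displaced below, ρ_m s.
s = t ρ_ice / ρ_m = 0.6515 km × 921/3360 = 0.179 km.

0.179 km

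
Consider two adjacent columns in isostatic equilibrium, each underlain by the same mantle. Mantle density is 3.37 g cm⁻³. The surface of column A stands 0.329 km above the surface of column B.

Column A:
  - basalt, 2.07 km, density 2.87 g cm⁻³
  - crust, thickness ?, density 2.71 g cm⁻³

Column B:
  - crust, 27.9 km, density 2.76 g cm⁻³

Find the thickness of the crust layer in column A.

Take the compensation level at the base of the deeper column (depth z_c below the surface of column A) and equate Σ ρ_i t_i down to z_c; mantle fills any gap and the z_c terms cancel.
Column A: 2.07×2.87 + x×2.71 + (z_c − 2.07 − x)×3.37
Column B: 0.329×0 + 27.9×2.76 + (z_c − 0.329 − 27.9)×3.37
The z_c×3.37 term appears on both sides and cancels. Collect the known terms of each column as K = Σ(ρt)_known − 3.37 × (depth of known layers): K_A = 5.9409 − 3.37×2.07 = −1.035; K_B = 77.004 − 3.37×(0.329 + 27.9) = −18.12773.
Balance: K_A − x×(3.37 − 2.71) = K_B, so x = (K_A − K_B)/(3.37 − 2.71) = 17.0927/0.66 = 25.9 km.

25.9 km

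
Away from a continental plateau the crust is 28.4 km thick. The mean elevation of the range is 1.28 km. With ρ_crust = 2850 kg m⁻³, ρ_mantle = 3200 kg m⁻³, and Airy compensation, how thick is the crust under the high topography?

40.1 km

Root depth r = h ρ_c / (ρ_m − ρ_c) = 1.28 km × 2850 / 350 = 10.42 km.
Total thickness = T + h + r = 28.4 km + 1.28 km + 10.42 km = 40.1 km.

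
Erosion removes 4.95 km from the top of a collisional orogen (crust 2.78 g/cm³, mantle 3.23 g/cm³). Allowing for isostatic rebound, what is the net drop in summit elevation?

0.69 km

Rebound u = e ρ_c/ρ_m = 4.95 km × 2.78/3.23 = 4.26 km.
Net surface drop = e − u = 4.95 km − 4.26 km = e (ρ_m − ρ_c)/ρ_m = 0.69 km.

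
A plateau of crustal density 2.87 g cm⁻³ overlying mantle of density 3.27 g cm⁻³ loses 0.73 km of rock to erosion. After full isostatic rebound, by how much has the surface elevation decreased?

0.0893 km

Rebound u = e ρ_c/ρ_m = 0.73 km × 2.87/3.27 = 0.6407 km.
Net surface drop = e − u = 0.73 km − 0.6407 km = e (ρ_m − ρ_c)/ρ_m = 0.0893 km.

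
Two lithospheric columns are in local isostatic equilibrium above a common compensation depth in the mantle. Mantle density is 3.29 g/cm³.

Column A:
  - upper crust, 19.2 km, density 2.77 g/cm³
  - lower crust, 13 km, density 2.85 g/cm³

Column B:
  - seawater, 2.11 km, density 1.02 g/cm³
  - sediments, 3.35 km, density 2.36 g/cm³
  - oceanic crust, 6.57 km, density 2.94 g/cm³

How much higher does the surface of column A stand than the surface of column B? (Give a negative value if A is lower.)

For any compensation level in the mantle, the mantle terms cancel and isostasy reduces to e = (Σt_A − Σt_B) − (Σ(ρt)_A − Σ(ρt)_B) / ρ_m.
Σt_A = 32.2 km; Σt_B = 12.03 km; Σ(ρt)_A = 90.234; Σ(ρt)_B = 29.374 (in km·g/cm³).
e = (32.2 − 12.03) − (90.234 − 29.374) / 3.29 = 1.67 km.

1.67 km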